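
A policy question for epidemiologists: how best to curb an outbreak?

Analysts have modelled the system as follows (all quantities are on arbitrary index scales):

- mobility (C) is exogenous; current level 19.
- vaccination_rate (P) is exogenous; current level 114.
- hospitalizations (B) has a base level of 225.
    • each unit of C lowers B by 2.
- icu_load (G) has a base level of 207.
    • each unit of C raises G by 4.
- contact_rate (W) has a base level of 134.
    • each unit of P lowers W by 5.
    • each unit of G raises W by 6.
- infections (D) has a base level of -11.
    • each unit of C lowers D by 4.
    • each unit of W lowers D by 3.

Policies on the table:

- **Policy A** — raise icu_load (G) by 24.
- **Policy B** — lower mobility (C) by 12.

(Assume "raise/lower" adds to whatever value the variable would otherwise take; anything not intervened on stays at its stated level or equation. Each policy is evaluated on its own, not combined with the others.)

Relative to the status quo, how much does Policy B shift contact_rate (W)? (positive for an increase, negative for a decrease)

-288

Baseline:
  C = 19
  P = 114
  G = 207 + 4·19 = 283
  W = 134 − 5·114 + 6·283 = 1262
Policy B (C − 12):
  C = 19 − 12 = 7
  P = 114
  G = 207 + 4·7 = 235
  W = 134 − 5·114 + 6·235 = 974
Change in W: 974 − 1262 = -288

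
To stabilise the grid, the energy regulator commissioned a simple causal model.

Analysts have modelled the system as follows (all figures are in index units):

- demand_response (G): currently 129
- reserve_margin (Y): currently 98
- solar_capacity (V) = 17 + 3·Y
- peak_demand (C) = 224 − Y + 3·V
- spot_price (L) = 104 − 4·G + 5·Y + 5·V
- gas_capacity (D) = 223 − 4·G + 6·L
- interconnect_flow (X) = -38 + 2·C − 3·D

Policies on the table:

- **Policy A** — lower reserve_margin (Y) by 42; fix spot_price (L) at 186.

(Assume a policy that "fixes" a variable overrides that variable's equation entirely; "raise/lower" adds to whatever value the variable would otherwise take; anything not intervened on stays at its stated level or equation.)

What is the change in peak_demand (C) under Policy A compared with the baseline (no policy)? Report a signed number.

Baseline:
  Y = 98
  V = 17 + 3·98 = 311
  C = 224 − 98 + 3·311 = 1059
Policy A (Y − 42, L := 186):
  Y = 98 − 42 = 56
  V = 17 + 3·56 = 185
  C = 224 − 56 + 3·185 = 723
Change in C: 723 − 1059 = -336

-336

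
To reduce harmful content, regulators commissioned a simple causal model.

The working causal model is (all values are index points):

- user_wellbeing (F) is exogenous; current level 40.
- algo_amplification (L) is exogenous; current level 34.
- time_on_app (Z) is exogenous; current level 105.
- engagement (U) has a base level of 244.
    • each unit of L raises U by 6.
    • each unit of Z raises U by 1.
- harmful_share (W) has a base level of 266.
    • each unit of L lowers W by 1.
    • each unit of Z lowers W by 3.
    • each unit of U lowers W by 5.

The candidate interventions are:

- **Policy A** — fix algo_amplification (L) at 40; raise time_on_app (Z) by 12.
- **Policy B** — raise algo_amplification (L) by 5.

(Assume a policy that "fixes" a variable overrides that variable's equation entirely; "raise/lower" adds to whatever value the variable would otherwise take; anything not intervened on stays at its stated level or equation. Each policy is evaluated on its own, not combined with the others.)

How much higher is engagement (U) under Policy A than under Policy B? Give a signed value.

Policy A (L := 40, Z + 12):
  L = 40
  Z = 105 + 12 = 117
  U = 244 + 6·40 + 117 = 601
Policy B (L + 5):
  L = 34 + 5 = 39
  Z = 105
  U = 244 + 6·39 + 105 = 583
U: 601 − 583 = 18

18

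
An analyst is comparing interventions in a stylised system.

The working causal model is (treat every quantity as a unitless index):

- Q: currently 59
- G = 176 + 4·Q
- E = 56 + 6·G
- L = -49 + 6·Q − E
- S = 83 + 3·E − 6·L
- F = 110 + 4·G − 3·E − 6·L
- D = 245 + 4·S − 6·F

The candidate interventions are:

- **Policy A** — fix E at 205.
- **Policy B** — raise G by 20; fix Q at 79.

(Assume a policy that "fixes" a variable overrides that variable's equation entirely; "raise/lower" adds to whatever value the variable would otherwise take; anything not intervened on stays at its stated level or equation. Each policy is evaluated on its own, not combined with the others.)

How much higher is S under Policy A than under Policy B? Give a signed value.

-25587

Policy A (E := 205):
  Q = 59
  G = 176 + 4·59 = 412
  E = 205
  L = -49 + 6·59 − 205 = 100
  S = 83 + 3·205 − 6·100 = 98
Policy B (G + 20, Q := 79):
  Q = 79
  G = 176 + 4·79 (+20 from intervention) = 512
  E = 56 + 6·512 = 3128
  L = -49 + 6·79 − 3128 = -2703
  S = 83 + 3·3128 − 6·(-2703) = 25685
S: 98 − 25685 = -25587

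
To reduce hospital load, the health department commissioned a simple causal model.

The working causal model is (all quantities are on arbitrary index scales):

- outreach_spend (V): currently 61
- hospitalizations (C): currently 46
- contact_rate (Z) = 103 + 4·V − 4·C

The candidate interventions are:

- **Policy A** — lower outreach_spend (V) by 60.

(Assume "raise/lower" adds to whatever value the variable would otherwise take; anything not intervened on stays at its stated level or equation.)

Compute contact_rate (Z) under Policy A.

-77

Policy A (V − 60):
  V = 61 − 60 = 1
  C = 46
  Z = 103 + 4·1 − 4·46 = -77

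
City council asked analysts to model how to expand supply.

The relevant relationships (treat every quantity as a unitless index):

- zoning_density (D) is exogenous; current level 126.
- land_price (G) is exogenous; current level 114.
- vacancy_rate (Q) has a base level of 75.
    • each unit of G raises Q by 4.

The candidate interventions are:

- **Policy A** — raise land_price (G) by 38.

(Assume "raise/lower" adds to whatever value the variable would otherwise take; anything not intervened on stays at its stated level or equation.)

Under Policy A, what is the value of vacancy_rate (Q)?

Policy A (G + 38):
  G = 114 + 38 = 152
  Q = 75 + 4·152 = 683

683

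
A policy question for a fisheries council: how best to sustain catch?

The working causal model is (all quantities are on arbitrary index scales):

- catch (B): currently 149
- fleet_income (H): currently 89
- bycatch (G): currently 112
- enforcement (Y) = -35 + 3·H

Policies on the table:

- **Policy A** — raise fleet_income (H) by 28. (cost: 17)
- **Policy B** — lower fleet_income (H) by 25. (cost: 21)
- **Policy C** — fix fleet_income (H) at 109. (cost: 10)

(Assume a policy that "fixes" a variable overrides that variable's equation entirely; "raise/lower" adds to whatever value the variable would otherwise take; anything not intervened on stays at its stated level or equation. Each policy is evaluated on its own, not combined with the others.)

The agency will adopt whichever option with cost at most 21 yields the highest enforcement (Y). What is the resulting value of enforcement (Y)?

316

Policy A (H + 28):
  H = 89 + 28 = 117
  Y = -35 + 3·117 = 316
Policy B (H − 25):
  H = 89 − 25 = 64
  Y = -35 + 3·64 = 157
Policy C (H := 109):
  H = 109
  Y = -35 + 3·109 = 292
Comparing — Policy A: Y=316, Policy B: Y=157, Policy C: Y=292. Highest is 316 (Policy A).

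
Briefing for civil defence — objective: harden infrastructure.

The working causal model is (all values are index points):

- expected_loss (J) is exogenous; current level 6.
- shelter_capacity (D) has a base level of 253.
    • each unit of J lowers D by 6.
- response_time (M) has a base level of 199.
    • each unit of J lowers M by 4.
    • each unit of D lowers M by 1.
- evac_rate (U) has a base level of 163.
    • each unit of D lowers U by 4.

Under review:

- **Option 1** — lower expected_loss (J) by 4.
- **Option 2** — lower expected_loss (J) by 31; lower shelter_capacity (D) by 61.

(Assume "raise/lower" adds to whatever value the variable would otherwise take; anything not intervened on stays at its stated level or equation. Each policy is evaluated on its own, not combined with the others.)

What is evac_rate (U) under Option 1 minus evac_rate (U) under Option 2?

Option 1 (J − 4):
  J = 6 − 4 = 2
  D = 253 − 6·2 = 241
  U = 163 − 4·241 = -801
Option 2 (J − 31, D − 61):
  J = 6 − 31 = -25
  D = 253 − 6·(-25) (−61 from intervention) = 342
  U = 163 − 4·342 = -1205
U: -801 − (-1205) = 404

404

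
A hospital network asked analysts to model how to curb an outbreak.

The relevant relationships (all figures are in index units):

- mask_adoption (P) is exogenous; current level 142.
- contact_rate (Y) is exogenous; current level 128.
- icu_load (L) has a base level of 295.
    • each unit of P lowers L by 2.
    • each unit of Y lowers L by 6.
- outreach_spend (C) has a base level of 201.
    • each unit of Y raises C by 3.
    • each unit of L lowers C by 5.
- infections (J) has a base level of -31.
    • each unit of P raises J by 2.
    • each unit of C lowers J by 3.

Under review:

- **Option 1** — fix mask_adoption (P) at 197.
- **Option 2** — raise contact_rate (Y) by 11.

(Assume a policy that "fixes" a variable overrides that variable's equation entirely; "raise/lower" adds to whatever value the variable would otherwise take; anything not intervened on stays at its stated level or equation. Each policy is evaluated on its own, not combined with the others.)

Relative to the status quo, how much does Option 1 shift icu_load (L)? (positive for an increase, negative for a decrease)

-110

Baseline:
  P = 142
  Y = 128
  L = 295 − 2·142 − 6·128 = -757
Option 1 (P := 197):
  P = 197
  Y = 128
  L = 295 − 2·197 − 6·128 = -867
Change in L: -867 − (-757) = -110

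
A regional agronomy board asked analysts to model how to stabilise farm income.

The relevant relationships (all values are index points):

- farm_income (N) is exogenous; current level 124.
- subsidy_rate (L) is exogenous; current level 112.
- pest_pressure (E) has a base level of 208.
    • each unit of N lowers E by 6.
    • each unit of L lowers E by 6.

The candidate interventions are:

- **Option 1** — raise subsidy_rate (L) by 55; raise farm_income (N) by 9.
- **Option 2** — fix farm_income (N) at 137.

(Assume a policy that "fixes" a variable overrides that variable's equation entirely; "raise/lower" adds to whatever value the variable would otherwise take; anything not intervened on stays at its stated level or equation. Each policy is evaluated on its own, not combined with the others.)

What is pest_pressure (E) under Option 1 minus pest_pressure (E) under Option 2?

Option 1 (L + 55, N + 9):
  N = 124 + 9 = 133
  L = 112 + 55 = 167
  E = 208 − 6·133 − 6·167 = -1592
Option 2 (N := 137):
  N = 137
  L = 112
  E = 208 − 6·137 − 6·112 = -1286
E: -1592 − (-1286) = -306

-306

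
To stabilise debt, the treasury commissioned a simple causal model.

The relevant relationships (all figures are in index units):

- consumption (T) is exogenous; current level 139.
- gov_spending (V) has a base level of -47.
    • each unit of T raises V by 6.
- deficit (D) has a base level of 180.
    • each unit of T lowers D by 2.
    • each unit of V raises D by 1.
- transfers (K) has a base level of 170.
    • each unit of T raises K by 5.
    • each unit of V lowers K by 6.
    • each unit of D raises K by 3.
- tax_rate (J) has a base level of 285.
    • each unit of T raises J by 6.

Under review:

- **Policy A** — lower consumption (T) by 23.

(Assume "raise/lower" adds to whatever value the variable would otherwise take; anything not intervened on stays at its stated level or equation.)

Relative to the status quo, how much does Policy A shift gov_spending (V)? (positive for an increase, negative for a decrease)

Baseline:
  T = 139
  V = -47 + 6·139 = 787
Policy A (T − 23):
  T = 139 − 23 = 116
  V = -47 + 6·116 = 649
Change in V: 649 − 787 = -138

-138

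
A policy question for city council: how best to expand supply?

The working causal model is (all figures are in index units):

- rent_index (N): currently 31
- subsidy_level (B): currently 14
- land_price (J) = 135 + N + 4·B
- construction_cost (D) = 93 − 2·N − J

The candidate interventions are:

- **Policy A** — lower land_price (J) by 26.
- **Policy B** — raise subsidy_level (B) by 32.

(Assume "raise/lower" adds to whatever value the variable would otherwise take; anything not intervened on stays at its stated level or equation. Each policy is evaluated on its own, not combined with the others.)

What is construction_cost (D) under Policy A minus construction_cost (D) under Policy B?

154

Policy A (J − 26):
  N = 31
  B = 14
  J = 135 + 31 + 4·14 (−26 from intervention) = 196
  D = 93 − 2·31 − 196 = -165
Policy B (B + 32):
  N = 31
  B = 14 + 32 = 46
  J = 135 + 31 + 4·46 = 350
  D = 93 − 2·31 − 350 = -319
D: -165 − (-319) = 154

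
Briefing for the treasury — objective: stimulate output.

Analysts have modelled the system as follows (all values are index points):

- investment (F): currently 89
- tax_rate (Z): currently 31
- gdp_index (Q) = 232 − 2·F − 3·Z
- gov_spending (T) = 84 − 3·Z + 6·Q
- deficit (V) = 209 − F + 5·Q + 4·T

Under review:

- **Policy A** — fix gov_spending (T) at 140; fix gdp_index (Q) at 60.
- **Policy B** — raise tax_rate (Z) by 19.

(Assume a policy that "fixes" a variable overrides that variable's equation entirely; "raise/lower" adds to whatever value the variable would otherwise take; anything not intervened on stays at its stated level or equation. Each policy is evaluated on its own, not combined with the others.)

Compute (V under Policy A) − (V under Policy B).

3908

Policy A (T := 140, Q := 60):
  F = 89
  Z = 31
  Q = 60
  T = 140
  V = 209 − 89 + 5·60 + 4·140 = 980
Policy B (Z + 19):
  F = 89
  Z = 31 + 19 = 50
  Q = 232 − 2·89 − 3·50 = -96
  T = 84 − 3·50 + 6·(-96) = -642
  V = 209 − 89 + 5·(-96) + 4·(-642) = -2928
V: 980 − (-2928) = 3908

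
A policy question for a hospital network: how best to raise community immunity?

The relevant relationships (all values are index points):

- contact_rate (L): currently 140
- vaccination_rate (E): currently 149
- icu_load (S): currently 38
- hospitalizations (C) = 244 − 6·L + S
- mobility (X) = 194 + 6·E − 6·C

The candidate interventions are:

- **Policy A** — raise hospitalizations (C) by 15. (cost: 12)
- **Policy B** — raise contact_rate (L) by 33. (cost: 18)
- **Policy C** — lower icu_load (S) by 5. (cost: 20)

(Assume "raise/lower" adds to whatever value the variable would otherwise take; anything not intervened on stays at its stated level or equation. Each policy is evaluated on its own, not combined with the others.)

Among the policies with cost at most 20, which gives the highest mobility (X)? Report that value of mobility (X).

Policy A (C + 15):
  L = 140
  E = 149
  S = 38
  C = 244 − 6·140 + 38 (+15 from intervention) = -543
  X = 194 + 6·149 − 6·(-543) = 4346
Policy B (L + 33):
  L = 140 + 33 = 173
  E = 149
  S = 38
  C = 244 − 6·173 + 38 = -756
  X = 194 + 6·149 − 6·(-756) = 5624
Policy C (S − 5):
  L = 140
  E = 149
  S = 38 − 5 = 33
  C = 244 − 6·140 + 33 = -563
  X = 194 + 6·149 − 6·(-563) = 4466
Comparing — Policy A: X=4346, Policy B: X=5624, Policy C: X=4466. Highest is 5624 (Policy B).

5624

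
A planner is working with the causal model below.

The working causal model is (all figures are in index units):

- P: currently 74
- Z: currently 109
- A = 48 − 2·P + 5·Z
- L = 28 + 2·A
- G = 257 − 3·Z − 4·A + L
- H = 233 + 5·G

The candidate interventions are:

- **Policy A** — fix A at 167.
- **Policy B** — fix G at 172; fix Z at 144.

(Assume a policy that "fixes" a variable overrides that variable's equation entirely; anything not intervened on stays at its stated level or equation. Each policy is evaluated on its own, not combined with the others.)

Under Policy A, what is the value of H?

-1647

Policy A (A := 167):
  P = 74
  Z = 109
  A = 167
  L = 28 + 2·167 = 362
  G = 257 − 3·109 − 4·167 + 362 = -376
  H = 233 + 5·(-376) = -1647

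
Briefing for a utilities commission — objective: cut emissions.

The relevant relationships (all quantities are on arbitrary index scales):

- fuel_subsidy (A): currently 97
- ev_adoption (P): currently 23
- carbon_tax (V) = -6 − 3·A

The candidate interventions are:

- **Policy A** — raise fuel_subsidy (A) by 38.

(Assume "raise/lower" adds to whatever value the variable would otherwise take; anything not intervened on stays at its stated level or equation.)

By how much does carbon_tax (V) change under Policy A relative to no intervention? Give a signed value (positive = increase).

-114

Baseline:
  A = 97
  V = -6 − 3·97 = -297
Policy A (A + 38):
  A = 97 + 38 = 135
  V = -6 − 3·135 = -411
Change in V: -411 − (-297) = -114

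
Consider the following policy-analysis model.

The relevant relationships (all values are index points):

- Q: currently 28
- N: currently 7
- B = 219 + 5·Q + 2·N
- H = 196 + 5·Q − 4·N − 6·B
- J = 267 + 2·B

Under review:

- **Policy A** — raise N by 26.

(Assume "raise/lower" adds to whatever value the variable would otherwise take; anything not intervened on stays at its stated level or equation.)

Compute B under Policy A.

Policy A (N + 26):
  Q = 28
  N = 7 + 26 = 33
  B = 219 + 5·28 + 2·33 = 425

425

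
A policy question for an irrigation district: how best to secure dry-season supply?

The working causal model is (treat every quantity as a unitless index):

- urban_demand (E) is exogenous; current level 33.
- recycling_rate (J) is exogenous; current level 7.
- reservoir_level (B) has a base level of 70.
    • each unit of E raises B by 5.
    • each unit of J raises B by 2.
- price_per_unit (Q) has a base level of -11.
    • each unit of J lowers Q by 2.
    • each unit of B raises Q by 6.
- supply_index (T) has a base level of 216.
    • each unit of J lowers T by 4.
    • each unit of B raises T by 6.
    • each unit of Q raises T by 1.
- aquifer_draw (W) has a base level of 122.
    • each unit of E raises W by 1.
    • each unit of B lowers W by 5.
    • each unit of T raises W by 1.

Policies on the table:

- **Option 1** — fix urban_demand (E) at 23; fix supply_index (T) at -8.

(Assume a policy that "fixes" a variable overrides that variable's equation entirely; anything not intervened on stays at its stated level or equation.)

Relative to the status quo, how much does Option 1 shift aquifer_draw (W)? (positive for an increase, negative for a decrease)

-2919

Baseline:
  E = 33
  J = 7
  B = 70 + 5·33 + 2·7 = 249
  Q = -11 − 2·7 + 6·249 = 1469
  T = 216 − 4·7 + 6·249 + 1469 = 3151
  W = 122 + 33 − 5·249 + 3151 = 2061
Option 1 (E := 23, T := -8):
  E = 23
  J = 7
  B = 70 + 5·23 + 2·7 = 199
  Q = -11 − 2·7 + 6·199 = 1169
  T = -8
  W = 122 + 23 − 5·199 + (-8) = -858
Change in W: -858 − 2061 = -2919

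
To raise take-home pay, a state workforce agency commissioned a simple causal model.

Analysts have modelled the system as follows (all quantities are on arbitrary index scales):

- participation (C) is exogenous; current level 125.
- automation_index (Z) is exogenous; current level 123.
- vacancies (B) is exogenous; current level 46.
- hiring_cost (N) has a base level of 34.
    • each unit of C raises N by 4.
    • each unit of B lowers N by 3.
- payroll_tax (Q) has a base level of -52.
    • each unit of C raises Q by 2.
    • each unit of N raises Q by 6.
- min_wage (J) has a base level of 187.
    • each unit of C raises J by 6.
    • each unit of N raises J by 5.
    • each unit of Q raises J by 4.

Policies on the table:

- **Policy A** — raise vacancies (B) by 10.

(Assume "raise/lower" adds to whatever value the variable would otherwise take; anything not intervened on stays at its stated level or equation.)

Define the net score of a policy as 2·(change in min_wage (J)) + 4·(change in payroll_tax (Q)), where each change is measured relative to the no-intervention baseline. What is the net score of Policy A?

-2460

Baseline:
  C = 125
  B = 46
  N = 34 + 4·125 − 3·46 = 396
  Q = -52 + 2·125 + 6·396 = 2574
  J = 187 + 6·125 + 5·396 + 4·2574 = 13213
Policy A (B + 10):
  C = 125
  B = 46 + 10 = 56
  N = 34 + 4·125 − 3·56 = 366
  Q = -52 + 2·125 + 6·366 = 2394
  J = 187 + 6·125 + 5·366 + 4·2394 = 12343
ΔJ = 12343 − 13213 = -870; ΔQ = 2394 − 2574 = -180
Score = 2·(-870) + 4·(-180) = -2460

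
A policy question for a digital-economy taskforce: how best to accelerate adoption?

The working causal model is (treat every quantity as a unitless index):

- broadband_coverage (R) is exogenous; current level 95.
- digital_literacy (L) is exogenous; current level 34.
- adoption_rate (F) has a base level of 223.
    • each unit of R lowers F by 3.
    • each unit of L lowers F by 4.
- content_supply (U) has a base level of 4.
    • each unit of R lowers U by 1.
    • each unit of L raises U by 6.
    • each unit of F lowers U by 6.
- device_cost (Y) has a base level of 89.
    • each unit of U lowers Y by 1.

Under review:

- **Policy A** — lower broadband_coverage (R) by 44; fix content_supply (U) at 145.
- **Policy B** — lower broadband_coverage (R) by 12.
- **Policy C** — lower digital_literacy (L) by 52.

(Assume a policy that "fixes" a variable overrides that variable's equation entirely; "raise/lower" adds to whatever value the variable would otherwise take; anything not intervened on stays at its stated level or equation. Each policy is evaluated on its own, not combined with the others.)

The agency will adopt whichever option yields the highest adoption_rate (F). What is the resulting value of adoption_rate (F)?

10

Policy A (R − 44, U := 145):
  R = 95 − 44 = 51
  L = 34
  F = 223 − 3·51 − 4·34 = -66
Policy B (R − 12):
  R = 95 − 12 = 83
  L = 34
  F = 223 − 3·83 − 4·34 = -162
Policy C (L − 52):
  R = 95
  L = 34 − 52 = -18
  F = 223 − 3·95 − 4·(-18) = 10
Comparing — Policy A: F=-66, Policy B: F=-162, Policy C: F=10. Highest is 10 (Policy C).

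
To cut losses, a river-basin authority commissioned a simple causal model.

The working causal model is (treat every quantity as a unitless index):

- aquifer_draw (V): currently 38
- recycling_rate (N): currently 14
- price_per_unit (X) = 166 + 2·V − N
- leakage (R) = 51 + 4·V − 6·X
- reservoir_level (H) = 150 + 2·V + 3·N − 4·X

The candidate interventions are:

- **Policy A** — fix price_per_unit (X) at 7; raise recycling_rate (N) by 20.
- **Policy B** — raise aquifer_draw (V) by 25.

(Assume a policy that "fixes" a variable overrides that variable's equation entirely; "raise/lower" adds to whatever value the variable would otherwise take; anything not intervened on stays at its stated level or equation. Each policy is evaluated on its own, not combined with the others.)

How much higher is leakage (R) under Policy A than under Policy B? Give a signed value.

Policy A (X := 7, N + 20):
  V = 38
  N = 14 + 20 = 34
  X = 7
  R = 51 + 4·38 − 6·7 = 161
Policy B (V + 25):
  V = 38 + 25 = 63
  N = 14
  X = 166 + 2·63 − 14 = 278
  R = 51 + 4·63 − 6·278 = -1365
R: 161 − (-1365) = 1526

1526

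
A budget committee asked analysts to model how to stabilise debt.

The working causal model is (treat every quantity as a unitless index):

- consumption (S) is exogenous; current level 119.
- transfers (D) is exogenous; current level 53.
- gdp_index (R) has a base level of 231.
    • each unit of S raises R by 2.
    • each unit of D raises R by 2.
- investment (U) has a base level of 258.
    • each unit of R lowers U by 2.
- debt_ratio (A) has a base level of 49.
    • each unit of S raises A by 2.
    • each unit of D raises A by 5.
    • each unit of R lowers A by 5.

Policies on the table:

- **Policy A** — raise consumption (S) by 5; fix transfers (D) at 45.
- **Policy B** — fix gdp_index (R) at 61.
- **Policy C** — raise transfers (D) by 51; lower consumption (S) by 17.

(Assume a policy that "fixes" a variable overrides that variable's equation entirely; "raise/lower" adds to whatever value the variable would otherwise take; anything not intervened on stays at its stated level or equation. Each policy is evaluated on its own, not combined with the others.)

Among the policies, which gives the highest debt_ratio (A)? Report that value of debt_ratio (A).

247

Policy A (S + 5, D := 45):
  S = 119 + 5 = 124
  D = 45
  R = 231 + 2·124 + 2·45 = 569
  A = 49 + 2·124 + 5·45 − 5·569 = -2323
Policy B (R := 61):
  S = 119
  D = 53
  R = 61
  A = 49 + 2·119 + 5·53 − 5·61 = 247
Policy C (D + 51, S − 17):
  S = 119 − 17 = 102
  D = 53 + 51 = 104
  R = 231 + 2·102 + 2·104 = 643
  A = 49 + 2·102 + 5·104 − 5·643 = -2442
Comparing — Policy A: A=-2323, Policy B: A=247, Policy C: A=-2442. Highest is 247 (Policy B).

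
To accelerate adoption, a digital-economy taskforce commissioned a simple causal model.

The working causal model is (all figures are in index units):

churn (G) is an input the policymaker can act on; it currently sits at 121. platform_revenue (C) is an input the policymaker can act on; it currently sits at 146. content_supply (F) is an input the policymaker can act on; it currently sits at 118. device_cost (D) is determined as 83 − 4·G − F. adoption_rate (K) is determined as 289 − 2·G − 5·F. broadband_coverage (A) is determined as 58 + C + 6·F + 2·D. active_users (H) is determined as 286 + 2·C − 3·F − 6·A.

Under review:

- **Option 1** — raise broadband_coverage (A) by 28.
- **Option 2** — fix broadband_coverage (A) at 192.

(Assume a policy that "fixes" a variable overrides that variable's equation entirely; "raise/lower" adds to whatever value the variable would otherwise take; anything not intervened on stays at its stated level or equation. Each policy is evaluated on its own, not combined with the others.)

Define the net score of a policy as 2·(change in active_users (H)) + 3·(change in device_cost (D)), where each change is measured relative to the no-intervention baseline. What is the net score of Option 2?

Baseline:
  G = 121
  C = 146
  F = 118
  D = 83 − 4·121 − 118 = -519
  A = 58 + 146 + 6·118 + 2·(-519) = -126
  H = 286 + 2·146 − 3·118 − 6·(-126) = 980
Option 2 (A := 192):
  G = 121
  C = 146
  F = 118
  D = 83 − 4·121 − 118 = -519
  A = 192
  H = 286 + 2·146 − 3·118 − 6·192 = -928
ΔH = -928 − 980 = -1908; ΔD = -519 − (-519) = 0
Score = 2·(-1908) + 3·0 = -3816

-3816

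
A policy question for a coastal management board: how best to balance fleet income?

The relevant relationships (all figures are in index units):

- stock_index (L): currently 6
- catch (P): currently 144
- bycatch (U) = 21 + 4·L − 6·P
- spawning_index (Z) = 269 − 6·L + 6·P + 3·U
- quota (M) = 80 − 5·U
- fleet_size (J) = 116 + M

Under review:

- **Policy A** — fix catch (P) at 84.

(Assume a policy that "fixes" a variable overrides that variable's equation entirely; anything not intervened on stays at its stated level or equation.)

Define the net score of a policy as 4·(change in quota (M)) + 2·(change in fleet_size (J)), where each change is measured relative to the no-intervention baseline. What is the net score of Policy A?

-10800

Baseline:
  L = 6
  P = 144
  U = 21 + 4·6 − 6·144 = -819
  M = 80 − 5·(-819) = 4175
  J = 116 + 4175 = 4291
Policy A (P := 84):
  L = 6
  P = 84
  U = 21 + 4·6 − 6·84 = -459
  M = 80 − 5·(-459) = 2375
  J = 116 + 2375 = 2491
ΔM = 2375 − 4175 = -1800; ΔJ = 2491 − 4291 = -1800
Score = 4·(-1800) + 2·(-1800) = -10800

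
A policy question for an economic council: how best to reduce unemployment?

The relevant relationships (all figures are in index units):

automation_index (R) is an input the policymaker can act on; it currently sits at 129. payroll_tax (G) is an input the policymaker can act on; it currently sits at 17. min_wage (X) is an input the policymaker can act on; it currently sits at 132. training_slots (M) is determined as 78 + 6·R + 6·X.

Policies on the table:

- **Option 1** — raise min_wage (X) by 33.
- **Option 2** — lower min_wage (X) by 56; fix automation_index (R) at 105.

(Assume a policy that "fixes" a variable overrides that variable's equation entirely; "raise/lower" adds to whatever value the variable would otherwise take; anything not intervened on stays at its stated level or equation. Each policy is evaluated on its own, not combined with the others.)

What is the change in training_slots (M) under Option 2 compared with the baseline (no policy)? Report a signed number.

-480

Baseline:
  R = 129
  X = 132
  M = 78 + 6·129 + 6·132 = 1644
Option 2 (X − 56, R := 105):
  R = 105
  X = 132 − 56 = 76
  M = 78 + 6·105 + 6·76 = 1164
Change in M: 1164 − 1644 = -480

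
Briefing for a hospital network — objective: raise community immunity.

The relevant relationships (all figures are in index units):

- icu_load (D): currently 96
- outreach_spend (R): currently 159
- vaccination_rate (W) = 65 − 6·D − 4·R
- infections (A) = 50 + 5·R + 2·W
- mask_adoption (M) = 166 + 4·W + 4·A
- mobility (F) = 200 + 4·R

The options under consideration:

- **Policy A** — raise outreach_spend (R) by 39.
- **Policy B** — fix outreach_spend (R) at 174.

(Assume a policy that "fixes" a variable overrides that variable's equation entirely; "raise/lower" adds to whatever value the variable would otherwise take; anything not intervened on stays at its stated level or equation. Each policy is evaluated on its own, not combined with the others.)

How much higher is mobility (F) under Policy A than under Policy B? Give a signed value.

Policy A (R + 39):
  R = 159 + 39 = 198
  F = 200 + 4·198 = 992
Policy B (R := 174):
  R = 174
  F = 200 + 4·174 = 896
F: 992 − 896 = 96

96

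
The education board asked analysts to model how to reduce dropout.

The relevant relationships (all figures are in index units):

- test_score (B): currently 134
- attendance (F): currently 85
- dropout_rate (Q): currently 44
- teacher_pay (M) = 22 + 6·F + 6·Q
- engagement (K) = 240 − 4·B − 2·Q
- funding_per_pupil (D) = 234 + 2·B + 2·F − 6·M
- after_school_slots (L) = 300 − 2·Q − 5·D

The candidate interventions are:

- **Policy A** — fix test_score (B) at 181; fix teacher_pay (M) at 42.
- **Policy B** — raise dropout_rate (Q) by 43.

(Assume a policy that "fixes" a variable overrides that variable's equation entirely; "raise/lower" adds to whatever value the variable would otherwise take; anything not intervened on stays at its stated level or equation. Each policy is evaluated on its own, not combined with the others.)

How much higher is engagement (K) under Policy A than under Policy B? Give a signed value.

-102

Policy A (B := 181, M := 42):
  B = 181
  Q = 44
  K = 240 − 4·181 − 2·44 = -572
Policy B (Q + 43):
  B = 134
  Q = 44 + 43 = 87
  K = 240 − 4·134 − 2·87 = -470
K: -572 − (-470) = -102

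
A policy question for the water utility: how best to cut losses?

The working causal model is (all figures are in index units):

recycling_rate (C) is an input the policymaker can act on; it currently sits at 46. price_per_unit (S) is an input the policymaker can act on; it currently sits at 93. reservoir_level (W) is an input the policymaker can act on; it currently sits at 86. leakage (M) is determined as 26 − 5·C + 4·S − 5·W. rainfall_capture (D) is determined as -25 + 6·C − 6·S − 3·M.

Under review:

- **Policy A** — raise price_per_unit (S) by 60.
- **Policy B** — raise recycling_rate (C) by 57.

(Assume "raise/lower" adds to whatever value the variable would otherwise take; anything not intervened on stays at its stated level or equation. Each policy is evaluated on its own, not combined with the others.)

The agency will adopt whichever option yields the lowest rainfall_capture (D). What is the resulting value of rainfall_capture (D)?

-601

Policy A (S + 60):
  C = 46
  S = 93 + 60 = 153
  W = 86
  M = 26 − 5·46 + 4·153 − 5·86 = -22
  D = -25 + 6·46 − 6·153 − 3·(-22) = -601
Policy B (C + 57):
  C = 46 + 57 = 103
  S = 93
  W = 86
  M = 26 − 5·103 + 4·93 − 5·86 = -547
  D = -25 + 6·103 − 6·93 − 3·(-547) = 1676
Comparing — Policy A: D=-601, Policy B: D=1676. Lowest is -601 (Policy A).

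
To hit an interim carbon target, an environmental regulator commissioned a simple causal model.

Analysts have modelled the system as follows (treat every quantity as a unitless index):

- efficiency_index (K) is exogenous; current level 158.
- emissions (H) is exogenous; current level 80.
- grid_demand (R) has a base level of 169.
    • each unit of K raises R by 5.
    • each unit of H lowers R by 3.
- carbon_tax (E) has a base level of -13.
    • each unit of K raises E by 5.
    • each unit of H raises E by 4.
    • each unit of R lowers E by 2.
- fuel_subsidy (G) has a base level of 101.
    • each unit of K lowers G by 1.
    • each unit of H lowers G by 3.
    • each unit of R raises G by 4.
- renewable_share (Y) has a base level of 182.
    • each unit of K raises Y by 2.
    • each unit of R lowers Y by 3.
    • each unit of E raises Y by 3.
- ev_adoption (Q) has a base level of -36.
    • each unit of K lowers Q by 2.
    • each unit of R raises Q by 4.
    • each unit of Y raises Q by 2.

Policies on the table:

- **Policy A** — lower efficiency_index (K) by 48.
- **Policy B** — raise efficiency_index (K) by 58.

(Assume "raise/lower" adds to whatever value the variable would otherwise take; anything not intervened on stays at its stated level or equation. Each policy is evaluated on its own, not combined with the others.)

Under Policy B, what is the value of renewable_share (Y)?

Policy B (K + 58):
  K = 158 + 58 = 216
  H = 80
  R = 169 + 5·216 − 3·80 = 1009
  E = -13 + 5·216 + 4·80 − 2·1009 = -631
  Y = 182 + 2·216 − 3·1009 + 3·(-631) = -4306

-4306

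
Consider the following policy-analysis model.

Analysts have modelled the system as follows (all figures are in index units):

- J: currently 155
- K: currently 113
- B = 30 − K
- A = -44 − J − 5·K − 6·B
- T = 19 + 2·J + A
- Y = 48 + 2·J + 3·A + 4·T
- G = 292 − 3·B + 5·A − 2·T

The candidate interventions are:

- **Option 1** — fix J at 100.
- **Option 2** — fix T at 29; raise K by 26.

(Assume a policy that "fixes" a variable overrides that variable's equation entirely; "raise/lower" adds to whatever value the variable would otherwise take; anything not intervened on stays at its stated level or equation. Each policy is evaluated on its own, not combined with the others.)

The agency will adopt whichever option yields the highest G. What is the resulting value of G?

Option 1 (J := 100):
  J = 100
  K = 113
  B = 30 − 113 = -83
  A = -44 − 100 − 5·113 − 6·(-83) = -211
  T = 19 + 2·100 + (-211) = 8
  G = 292 − 3·(-83) + 5·(-211) − 2·8 = -530
Option 2 (T := 29, K + 26):
  J = 155
  K = 113 + 26 = 139
  B = 30 − 139 = -109
  A = -44 − 155 − 5·139 − 6·(-109) = -240
  T = 29
  G = 292 − 3·(-109) + 5·(-240) − 2·29 = -639
Comparing — Option 1: G=-530, Option 2: G=-639. Highest is -530 (Option 1).

-530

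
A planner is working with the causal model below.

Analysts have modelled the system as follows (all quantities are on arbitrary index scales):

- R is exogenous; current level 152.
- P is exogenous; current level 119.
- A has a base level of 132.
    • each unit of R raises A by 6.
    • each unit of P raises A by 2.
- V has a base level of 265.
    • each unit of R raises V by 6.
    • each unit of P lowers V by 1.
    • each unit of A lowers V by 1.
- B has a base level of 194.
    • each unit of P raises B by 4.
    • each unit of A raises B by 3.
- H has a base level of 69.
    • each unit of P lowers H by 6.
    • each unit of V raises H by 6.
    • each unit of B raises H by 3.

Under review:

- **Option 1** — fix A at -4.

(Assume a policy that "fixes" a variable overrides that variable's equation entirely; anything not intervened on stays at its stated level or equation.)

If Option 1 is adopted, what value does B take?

658

Option 1 (A := -4):
  R = 152
  P = 119
  A = -4
  B = 194 + 4·119 + 3·(-4) = 658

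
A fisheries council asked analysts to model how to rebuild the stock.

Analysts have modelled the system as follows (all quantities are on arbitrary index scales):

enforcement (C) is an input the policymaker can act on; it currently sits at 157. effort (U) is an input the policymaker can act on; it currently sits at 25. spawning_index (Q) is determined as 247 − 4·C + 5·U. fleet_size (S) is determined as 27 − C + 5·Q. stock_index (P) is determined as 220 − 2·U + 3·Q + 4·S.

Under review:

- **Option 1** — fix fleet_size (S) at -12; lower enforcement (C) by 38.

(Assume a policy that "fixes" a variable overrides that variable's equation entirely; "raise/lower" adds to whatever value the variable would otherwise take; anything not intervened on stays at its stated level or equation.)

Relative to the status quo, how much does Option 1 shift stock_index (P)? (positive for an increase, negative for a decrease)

6048

Baseline:
  C = 157
  U = 25
  Q = 247 − 4·157 + 5·25 = -256
  S = 27 − 157 + 5·(-256) = -1410
  P = 220 − 2·25 + 3·(-256) + 4·(-1410) = -6238
Option 1 (S := -12, C − 38):
  C = 157 − 38 = 119
  U = 25
  Q = 247 − 4·119 + 5·25 = -104
  S = -12
  P = 220 − 2·25 + 3·(-104) + 4·(-12) = -190
Change in P: -190 − (-6238) = 6048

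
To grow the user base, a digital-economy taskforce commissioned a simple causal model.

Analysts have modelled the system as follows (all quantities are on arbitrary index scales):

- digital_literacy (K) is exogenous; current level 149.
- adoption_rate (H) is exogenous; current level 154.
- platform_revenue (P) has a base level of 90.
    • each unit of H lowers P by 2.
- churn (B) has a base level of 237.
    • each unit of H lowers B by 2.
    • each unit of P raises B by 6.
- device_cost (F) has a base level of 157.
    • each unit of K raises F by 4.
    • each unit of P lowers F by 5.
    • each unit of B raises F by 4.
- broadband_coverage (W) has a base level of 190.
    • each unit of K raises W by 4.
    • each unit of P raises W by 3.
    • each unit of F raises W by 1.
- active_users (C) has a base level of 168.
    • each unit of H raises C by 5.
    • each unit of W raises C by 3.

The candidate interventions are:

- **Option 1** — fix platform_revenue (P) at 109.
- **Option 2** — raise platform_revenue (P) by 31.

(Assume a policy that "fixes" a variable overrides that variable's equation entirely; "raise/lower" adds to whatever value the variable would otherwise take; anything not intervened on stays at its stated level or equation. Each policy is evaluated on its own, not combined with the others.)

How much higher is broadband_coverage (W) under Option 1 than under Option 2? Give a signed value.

6512

Option 1 (P := 109):
  K = 149
  H = 154
  P = 109
  B = 237 − 2·154 + 6·109 = 583
  F = 157 + 4·149 − 5·109 + 4·583 = 2540
  W = 190 + 4·149 + 3·109 + 2540 = 3653
Option 2 (P + 31):
  K = 149
  H = 154
  P = 90 − 2·154 (+31 from intervention) = -187
  B = 237 − 2·154 + 6·(-187) = -1193
  F = 157 + 4·149 − 5·(-187) + 4·(-1193) = -3084
  W = 190 + 4·149 + 3·(-187) + (-3084) = -2859
W: 3653 − (-2859) = 6512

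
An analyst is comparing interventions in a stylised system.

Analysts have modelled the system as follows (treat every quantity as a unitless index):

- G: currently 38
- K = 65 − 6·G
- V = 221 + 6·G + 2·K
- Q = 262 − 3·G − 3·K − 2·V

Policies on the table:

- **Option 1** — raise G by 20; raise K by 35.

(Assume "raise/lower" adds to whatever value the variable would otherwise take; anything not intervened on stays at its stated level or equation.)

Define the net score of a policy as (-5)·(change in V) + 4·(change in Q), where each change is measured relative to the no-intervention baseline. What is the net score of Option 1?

Baseline:
  G = 38
  K = 65 − 6·38 = -163
  V = 221 + 6·38 + 2·(-163) = 123
  Q = 262 − 3·38 − 3·(-163) − 2·123 = 391
Option 1 (G + 20, K + 35):
  G = 38 + 20 = 58
  K = 65 − 6·58 (+35 from intervention) = -248
  V = 221 + 6·58 + 2·(-248) = 73
  Q = 262 − 3·58 − 3·(-248) − 2·73 = 686
ΔV = 73 − 123 = -50; ΔQ = 686 − 391 = 295
Score = (-5)·(-50) + 4·295 = 1430

1430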